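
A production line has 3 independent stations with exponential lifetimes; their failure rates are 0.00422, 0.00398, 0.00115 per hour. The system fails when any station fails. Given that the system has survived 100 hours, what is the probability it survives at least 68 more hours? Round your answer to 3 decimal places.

Time to first failure ~ Exp(Σλ) with Σλ = 0.00935.
By memorylessness, P(T > 100+68 | T > 100) = P(T > 68) = e^(−0.00935·68) ≈ 0.530.

0.530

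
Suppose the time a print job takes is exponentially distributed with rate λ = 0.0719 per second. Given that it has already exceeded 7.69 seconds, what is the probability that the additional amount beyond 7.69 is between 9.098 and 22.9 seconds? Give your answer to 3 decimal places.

Memoryless: the residual past 7.69 is again Exp(λ).
P(9.098 < residual < 22.9) = e^(−λ·9.098) − e^(−λ·22.9) = 0.51989 − 0.19272 ≈ 0.327.

0.327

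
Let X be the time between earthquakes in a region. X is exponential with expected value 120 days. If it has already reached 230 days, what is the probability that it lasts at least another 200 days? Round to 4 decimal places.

The rate is λ = 1/120 = 0.00833333 per day.
By the memoryless property, P(X > 230+200 | X > 230) = P(X > 200).
P(X > 200) = e^(−1.6667) ≈ 0.1889.

0.1889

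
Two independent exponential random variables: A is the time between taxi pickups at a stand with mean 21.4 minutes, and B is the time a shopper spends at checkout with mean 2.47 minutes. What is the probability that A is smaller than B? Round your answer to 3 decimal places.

λ_1 = 1/21.4 = 0.046729, λ_2 = 1/2.47 = 0.404858.
For independent exponentials, P(A < B) = λ_1/(λ_1+λ_2) = 0.046729/0.451587 ≈ 0.103.

0.103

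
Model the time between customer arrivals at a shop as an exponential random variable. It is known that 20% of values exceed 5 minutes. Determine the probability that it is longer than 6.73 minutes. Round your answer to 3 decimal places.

0.115

e^(−λ·5) = 0.20 ⇒ λ = −ln(0.20)/5 = 0.321888.
P(X > 6.73) = e^(−0.321888·6.73) = e^(−2.1663) ≈ 0.115.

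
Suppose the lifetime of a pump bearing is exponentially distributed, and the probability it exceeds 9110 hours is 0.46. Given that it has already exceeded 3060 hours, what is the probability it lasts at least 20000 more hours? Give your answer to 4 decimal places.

From e^(−λ·9110) = 0.46, λ = −ln(0.46)/9110 = 0.0000852392.
Memoryless: P(X > 3060+20000 | X > 3060) = P(X > 20000) = e^(−0.0000852392·20000) ≈ 0.1818.

0.1818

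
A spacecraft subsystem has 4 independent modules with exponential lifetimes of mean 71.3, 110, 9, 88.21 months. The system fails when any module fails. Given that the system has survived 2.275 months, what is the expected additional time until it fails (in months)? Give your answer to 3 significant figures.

First-failure rate Σλ = 1/71.3 + 1/110 + 1/9 + 1/88.21 = 0.145564.
By memorylessness the expected residual is 1/Σλ = 6.86984 months, regardless of the 2.275 already elapsed.

6.87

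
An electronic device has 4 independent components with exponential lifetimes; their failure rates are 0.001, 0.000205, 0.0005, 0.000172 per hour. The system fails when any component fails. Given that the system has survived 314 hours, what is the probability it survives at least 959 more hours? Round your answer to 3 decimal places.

0.165

Time to first failure ~ Exp(Σλ) with Σλ = 0.001877.
By memorylessness, P(T > 314+959 | T > 314) = P(T > 959) = e^(−0.001877·959) ≈ 0.165.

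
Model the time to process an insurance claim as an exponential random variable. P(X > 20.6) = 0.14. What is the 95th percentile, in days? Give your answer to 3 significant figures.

e^(−λ·20.6) = 0.14 ⇒ λ = −ln(0.14)/20.6 = 0.0954424.
95th percentile: 1 − e^(−λt) = 0.95, t = −ln(0.05)/λ = 31.3879 days.

31.4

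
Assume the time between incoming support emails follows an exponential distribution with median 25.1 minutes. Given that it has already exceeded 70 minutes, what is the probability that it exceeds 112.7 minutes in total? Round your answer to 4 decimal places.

0.3075

For an exponential, median = ln(2)/λ, so λ = ln 2 / 25.1 = 0.0276154 per minute.
By the memoryless property, P(X > 70+42.7 | X > 70) = P(X > 42.7).
P(X > 42.7) = e^(−1.1792) ≈ 0.3075.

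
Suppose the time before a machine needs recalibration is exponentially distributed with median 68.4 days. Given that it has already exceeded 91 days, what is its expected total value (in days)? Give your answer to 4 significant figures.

For an exponential, median = ln(2)/λ, so λ = ln 2 / 68.4 = 0.0101337 per day.
By memorylessness, E[X | X > 91] = 91 + 1/λ = 91 + 98.6803 = 189.68 days.

189.7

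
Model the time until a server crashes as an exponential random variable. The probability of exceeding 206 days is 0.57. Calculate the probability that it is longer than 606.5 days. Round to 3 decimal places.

0.191

e^(−λ·206) = 0.57 ⇒ λ = −ln(0.57)/206 = 0.00272873.
P(X > 606.5) = e^(−0.00272873·606.5) = e^(−1.655) ≈ 0.191.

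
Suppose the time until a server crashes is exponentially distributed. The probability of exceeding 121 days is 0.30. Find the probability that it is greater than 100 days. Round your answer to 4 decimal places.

e^(−λ·121) = 0.30 ⇒ λ = −ln(0.30)/121 = 0.00995019.
P(X > 100) = e^(−0.00995019·100) = e^(−0.99502) ≈ 0.3697.

0.3697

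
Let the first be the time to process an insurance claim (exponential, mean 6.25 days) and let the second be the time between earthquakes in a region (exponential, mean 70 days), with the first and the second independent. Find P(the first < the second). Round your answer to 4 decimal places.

0.9180

λ_1 = 1/6.25 = 0.16, λ_2 = 1/70 = 0.0142857.
For independent exponentials, P(the first < the second) = λ_1/(λ_1+λ_2) = 0.16/0.174286 ≈ 0.9180.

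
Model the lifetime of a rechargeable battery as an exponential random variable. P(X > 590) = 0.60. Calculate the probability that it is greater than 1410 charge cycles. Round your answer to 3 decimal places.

0.295

e^(−λ·590) = 0.60 ⇒ λ = −ln(0.60)/590 = 0.000865806.
P(X > 1410) = e^(−0.000865806·1410) = e^(−1.2208) ≈ 0.295.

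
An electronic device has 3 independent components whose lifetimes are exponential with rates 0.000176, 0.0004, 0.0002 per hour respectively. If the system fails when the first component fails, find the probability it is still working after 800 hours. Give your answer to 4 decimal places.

The time to first failure is exponential with rate Σλ = 0.000176 + 0.0004 + 0.0002 = 0.000776.
P(min > 800) = e^(−0.000776·800) = e^(−0.6208) ≈ 0.5375.

0.5375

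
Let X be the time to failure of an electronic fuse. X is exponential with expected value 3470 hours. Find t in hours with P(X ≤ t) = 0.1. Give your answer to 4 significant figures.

The rate is λ = 1/3470 = 0.000288184 per hour.
Set 1 − e^(−λt) = 0.1, so t = −ln(0.9)/λ = 0.10536/0.000288184 ≈ 365.601 hours.

365.6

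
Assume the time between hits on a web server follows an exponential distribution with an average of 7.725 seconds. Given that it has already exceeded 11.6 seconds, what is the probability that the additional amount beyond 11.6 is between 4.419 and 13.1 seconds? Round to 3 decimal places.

0.381

The rate is λ = 1/7.725 = 0.12945 per second.
Memoryless: the residual past 11.6 is again Exp(λ).
P(4.419 < residual < 13.1) = e^(−λ·4.419) − e^(−λ·13.1) = 0.56437 − 0.18345 ≈ 0.381.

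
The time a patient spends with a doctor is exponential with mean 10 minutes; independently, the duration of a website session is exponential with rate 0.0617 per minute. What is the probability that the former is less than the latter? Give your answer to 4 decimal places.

λ_1 = 1/10 = 0.1, λ_2 = 0.0617.
For independent exponentials, P(the former < the latter) = λ_1/(λ_1+λ_2) = 0.1/0.1617 ≈ 0.6184.

0.6184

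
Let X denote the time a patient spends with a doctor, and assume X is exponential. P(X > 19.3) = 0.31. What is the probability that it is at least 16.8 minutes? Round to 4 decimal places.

0.3608

e^(−λ·19.3) = 0.31 ⇒ λ = −ln(0.31)/19.3 = 0.0606831.
P(X > 16.8) = e^(−0.0606831·16.8) = e^(−1.0195) ≈ 0.3608.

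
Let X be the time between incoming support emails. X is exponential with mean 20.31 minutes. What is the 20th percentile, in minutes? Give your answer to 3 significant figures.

The rate is λ = 1/20.31 = 0.0492368 per minute.
Set 1 − e^(−λt) = 0.2, so t = −ln(0.8)/λ = 0.22314/0.0492368 ≈ 4.53205 minutes.

4.53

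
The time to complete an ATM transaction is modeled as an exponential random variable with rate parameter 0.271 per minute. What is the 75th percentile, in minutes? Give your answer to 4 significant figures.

5.115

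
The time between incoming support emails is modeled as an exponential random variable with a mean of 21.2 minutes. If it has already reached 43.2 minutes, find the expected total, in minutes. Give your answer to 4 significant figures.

The rate is λ = 1/21.2 = 0.0471698 per minute.
By memorylessness, E[X | X > 43.2] = 43.2 + 1/λ = 43.2 + 21.2 = 64.4 minutes.

64.40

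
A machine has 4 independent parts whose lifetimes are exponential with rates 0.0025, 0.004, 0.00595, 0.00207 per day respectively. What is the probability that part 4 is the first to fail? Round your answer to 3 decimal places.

0.143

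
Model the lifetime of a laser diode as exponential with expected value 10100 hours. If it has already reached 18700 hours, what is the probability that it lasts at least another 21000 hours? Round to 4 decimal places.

The rate is λ = 1/10100 = 0.0000990099 per hour.
The exponential is memoryless, so the remaining time is again Exp(λ): the condition X > 18700 is irrelevant.
P(X > 21000) = e^(−2.0792) ≈ 0.1250.

0.1250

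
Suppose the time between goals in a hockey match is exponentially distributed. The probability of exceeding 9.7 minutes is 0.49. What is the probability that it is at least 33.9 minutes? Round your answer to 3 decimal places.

e^(−λ·9.7) = 0.49 ⇒ λ = −ln(0.49)/9.7 = 0.0735412.
P(X > 33.9) = e^(−0.0735412·33.9) = e^(−2.493) ≈ 0.083.

0.083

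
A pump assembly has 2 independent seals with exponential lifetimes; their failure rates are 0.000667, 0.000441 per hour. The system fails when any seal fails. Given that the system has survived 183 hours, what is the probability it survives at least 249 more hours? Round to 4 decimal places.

0.7589

Time to first failure ~ Exp(Σλ) with Σλ = 0.001108.
By memorylessness, P(T > 183+249 | T > 183) = P(T > 249) = e^(−0.001108·249) ≈ 0.7589.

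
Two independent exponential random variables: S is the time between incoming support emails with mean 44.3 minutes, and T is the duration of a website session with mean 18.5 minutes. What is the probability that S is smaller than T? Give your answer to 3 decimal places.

λ_1 = 1/44.3 = 0.0225734, λ_2 = 1/18.5 = 0.0540541.
For independent exponentials, P(S < T) = λ_1/(λ_1+λ_2) = 0.0225734/0.0766274 ≈ 0.295.

0.295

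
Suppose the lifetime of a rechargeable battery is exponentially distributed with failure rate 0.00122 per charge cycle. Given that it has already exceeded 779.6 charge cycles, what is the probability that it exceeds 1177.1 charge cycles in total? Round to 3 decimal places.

P(X > s+t | X > s) = e^(−λ(s+t))/e^(−λs) = e^(−λt), independent of s = 779.6.
P(X > 397.5) = e^(−0.48495) ≈ 0.616.

0.616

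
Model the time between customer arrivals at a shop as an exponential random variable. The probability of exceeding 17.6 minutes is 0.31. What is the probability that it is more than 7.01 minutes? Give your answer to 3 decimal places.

e^(−λ·17.6) = 0.31 ⇒ λ = −ln(0.31)/17.6 = 0.0665445.
P(X > 7.01) = e^(−0.0665445·7.01) = e^(−0.46648) ≈ 0.627.

0.627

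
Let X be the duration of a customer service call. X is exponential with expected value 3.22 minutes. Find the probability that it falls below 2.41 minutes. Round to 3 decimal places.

The rate is λ = 1/3.22 = 0.310559 per minute.
P(X ≤ 2.41) = 1 − e^(−λ·2.41) = 1 − e^(−0.74845) ≈ 0.527.

0.527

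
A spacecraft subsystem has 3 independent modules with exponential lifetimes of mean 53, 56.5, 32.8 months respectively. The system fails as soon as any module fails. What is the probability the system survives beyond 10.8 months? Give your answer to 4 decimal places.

0.4847

The first failure time is exponential with rate Σλ_i = 1/53 + 1/56.5 + 1/32.8 = 0.0670548 per month.
P(min > 10.8) = e^(−0.0670548·10.8) = e^(−0.72419) ≈ 0.4847.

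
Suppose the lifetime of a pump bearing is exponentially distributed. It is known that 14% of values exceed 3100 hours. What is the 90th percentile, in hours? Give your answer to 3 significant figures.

e^(−λ·3100) = 0.14 ⇒ λ = −ln(0.14)/3100 = 0.00063423.
90th percentile: 1 − e^(−λt) = 0.9, t = −ln(0.1)/λ = 3630.52 hours.

3630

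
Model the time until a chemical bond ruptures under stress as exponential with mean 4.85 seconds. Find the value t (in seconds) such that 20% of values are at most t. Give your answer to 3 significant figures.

The rate is λ = 1/4.85 = 0.206186 per second.
Set 1 − e^(−λt) = 0.2, so t = −ln(0.8)/λ = 0.22314/0.206186 ≈ 1.08225 seconds.

1.08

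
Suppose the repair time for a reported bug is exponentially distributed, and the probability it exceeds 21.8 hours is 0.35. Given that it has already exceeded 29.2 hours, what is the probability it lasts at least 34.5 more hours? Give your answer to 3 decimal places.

From e^(−λ·21.8) = 0.35, λ = −ln(0.35)/21.8 = 0.048157.
Memoryless: P(X > 29.2+34.5 | X > 29.2) = P(X > 34.5) = e^(−0.048157·34.5) ≈ 0.190.

0.190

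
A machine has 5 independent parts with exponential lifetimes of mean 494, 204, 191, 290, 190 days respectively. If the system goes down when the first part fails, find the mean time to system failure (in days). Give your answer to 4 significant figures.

47.91

The first failure time is exponential with rate Σλ_i = 1/494 + 1/204 + 1/191 + 1/290 + 1/190 = 0.0208733 per day.
E[min] = 1/Σλ = 1/0.0208733 = 47.9081 days.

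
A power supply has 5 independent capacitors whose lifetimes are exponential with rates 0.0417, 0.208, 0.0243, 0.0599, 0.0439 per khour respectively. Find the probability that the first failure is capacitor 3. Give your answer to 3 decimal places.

The time to first failure is exponential with rate Σλ = 0.0417 + 0.208 + 0.0243 + 0.0599 + 0.0439 = 0.3778.
P(capacitor 3 first) = λ_3/Σλ = 0.0243/0.3778 ≈ 0.064.

0.064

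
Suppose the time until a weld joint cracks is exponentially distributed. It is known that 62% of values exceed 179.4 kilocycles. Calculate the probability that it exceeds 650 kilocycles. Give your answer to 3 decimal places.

0.177

e^(−λ·179.4) = 0.62 ⇒ λ = −ln(0.62)/179.4 = 0.00266464.
P(X > 650) = e^(−0.00266464·650) = e^(−1.732) ≈ 0.177.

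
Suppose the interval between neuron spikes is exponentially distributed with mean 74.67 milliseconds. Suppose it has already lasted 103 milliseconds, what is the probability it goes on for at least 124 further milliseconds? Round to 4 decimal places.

The rate is λ = 1/74.67 = 0.0133923 per millisecond.
The exponential is memoryless, so the remaining time is again Exp(λ): the condition X > 103 is irrelevant.
P(X > 124) = e^(−1.6606) ≈ 0.1900.

0.1900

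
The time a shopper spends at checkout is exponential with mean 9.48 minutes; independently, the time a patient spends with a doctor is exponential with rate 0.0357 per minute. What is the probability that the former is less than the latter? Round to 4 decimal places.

λ_1 = 1/9.48 = 0.105485, λ_2 = 0.0357.
For independent exponentials, P(the former < the latter) = λ_1/(λ_1+λ_2) = 0.105485/0.141185 ≈ 0.7471.

0.7471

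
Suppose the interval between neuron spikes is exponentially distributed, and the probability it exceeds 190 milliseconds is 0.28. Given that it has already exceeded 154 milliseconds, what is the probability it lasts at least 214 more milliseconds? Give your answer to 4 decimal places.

0.2384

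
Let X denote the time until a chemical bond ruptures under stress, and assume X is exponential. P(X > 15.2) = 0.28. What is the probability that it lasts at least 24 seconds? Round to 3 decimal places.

0.134

e^(−λ·15.2) = 0.28 ⇒ λ = −ln(0.28)/15.2 = 0.0837477.
P(X > 24) = e^(−0.0837477·24) = e^(−2.0099) ≈ 0.134.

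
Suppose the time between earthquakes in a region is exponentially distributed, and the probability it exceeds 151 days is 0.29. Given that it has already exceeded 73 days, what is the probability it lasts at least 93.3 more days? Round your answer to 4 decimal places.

0.4654

From e^(−λ·151) = 0.29, λ = −ln(0.29)/151 = 0.00819784.
Memoryless: P(X > 73+93.3 | X > 73) = P(X > 93.3) = e^(−0.00819784·93.3) ≈ 0.4654.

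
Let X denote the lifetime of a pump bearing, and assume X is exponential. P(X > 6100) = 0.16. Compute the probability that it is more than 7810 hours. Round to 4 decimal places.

e^(−λ·6100) = 0.16 ⇒ λ = −ln(0.16)/6100 = 0.000300423.
P(X > 7810) = e^(−0.000300423·7810) = e^(−2.3463) ≈ 0.0957.

0.0957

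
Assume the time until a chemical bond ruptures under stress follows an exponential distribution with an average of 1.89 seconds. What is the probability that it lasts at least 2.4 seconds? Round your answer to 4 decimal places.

The rate is λ = 1/1.89 = 0.529101 per second.
P(X > 2.4) = e^(−λ·2.4) = e^(−1.2698) ≈ 0.2809.

0.2809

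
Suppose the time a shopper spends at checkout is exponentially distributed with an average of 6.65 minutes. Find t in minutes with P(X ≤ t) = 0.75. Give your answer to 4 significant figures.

9.219

The rate is λ = 1/6.65 = 0.150376 per minute.
Set 1 − e^(−λt) = 0.75, so t = −ln(0.25)/λ = 1.3863/0.150376 ≈ 9.21886 minutes.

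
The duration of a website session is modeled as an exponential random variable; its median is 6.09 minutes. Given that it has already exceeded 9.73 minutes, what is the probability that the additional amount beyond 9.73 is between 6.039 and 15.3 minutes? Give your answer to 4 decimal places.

0.3276

For an exponential, median = ln(2)/λ, so λ = ln 2 / 6.09 = 0.113817 per minute.
Memoryless: the residual past 9.73 is again Exp(λ).
P(6.039 < residual < 15.3) = e^(−λ·6.039) − e^(−λ·15.3) = 0.50291 − 0.17527 ≈ 0.3276.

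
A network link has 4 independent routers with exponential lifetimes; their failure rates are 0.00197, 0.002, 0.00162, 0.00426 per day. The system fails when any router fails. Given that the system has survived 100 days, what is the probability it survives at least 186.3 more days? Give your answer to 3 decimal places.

Time to first failure ~ Exp(Σλ) with Σλ = 0.00985.
By memorylessness, P(T > 100+186.3 | T > 100) = P(T > 186.3) = e^(−0.00985·186.3) ≈ 0.160.

0.160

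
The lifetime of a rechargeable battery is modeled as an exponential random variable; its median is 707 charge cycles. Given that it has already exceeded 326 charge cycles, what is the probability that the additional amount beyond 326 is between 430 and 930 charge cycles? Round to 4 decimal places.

For an exponential, median = ln(2)/λ, so λ = ln 2 / 707 = 0.000980406 per charge cycle.
Memoryless: the residual past 326 is again Exp(λ).
P(430 < residual < 930) = e^(−λ·430) − e^(−λ·930) = 0.65601 − 0.40181 ≈ 0.2542.

0.2542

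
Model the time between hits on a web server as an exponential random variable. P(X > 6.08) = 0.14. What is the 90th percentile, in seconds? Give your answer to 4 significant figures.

e^(−λ·6.08) = 0.14 ⇒ λ = −ln(0.14)/6.08 = 0.323374.
90th percentile: 1 − e^(−λt) = 0.9, t = −ln(0.1)/λ = 7.12051 seconds.

7.121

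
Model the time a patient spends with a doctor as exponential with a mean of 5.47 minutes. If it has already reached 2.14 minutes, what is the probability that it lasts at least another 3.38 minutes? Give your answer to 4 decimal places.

0.5391

The rate is λ = 1/5.47 = 0.182815 per minute.
By the memoryless property, P(X > 2.14+3.38 | X > 2.14) = P(X > 3.38).
P(X > 3.38) = e^(−0.61792) ≈ 0.5391.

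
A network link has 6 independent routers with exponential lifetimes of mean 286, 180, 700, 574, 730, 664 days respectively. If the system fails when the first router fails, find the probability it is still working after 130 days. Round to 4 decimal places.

The first failure time is exponential with rate Σλ_i = 1/286 + 1/180 + 1/700 + 1/574 + 1/730 + 1/664 = 0.0150987 per day.
P(min > 130) = e^(−0.0150987·130) = e^(−1.9628) ≈ 0.1405.

0.1405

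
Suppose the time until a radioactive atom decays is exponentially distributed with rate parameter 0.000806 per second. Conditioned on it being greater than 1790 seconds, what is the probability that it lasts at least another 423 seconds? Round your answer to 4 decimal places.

0.7111

P(X > s+t | X > s) = e^(−λ(s+t))/e^(−λs) = e^(−λt), independent of s = 1790.
P(X > 423) = e^(−0.34094) ≈ 0.7111.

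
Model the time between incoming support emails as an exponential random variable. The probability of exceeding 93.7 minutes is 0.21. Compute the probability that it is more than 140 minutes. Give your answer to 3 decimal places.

0.097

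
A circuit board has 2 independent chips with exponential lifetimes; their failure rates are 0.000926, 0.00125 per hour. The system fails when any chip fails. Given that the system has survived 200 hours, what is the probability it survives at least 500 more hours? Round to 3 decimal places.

Time to first failure ~ Exp(Σλ) with Σλ = 0.002176.
By memorylessness, P(T > 200+500 | T > 200) = P(T > 500) = e^(−0.002176·500) ≈ 0.337.

0.337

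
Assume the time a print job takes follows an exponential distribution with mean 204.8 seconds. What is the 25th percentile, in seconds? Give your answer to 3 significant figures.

58.9

The rate is λ = 1/204.8 = 0.00488281 per second.
Set 1 − e^(−λt) = 0.25, so t = −ln(0.75)/λ = 0.28768/0.00488281 ≈ 58.9173 seconds.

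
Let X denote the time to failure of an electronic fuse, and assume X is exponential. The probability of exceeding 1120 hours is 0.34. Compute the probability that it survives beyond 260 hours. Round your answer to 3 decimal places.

e^(−λ·1120) = 0.34 ⇒ λ = −ln(0.34)/1120 = 0.000963223.
P(X > 260) = e^(−0.000963223·260) = e^(−0.25044) ≈ 0.778.

0.778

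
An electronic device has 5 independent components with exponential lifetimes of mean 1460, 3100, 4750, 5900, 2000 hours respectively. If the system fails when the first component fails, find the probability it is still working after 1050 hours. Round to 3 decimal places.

0.138

The first failure time is exponential with rate Σλ_i = 1/1460 + 1/3100 + 1/4750 + 1/5900 + 1/2000 = 0.00188753 per hour.
P(min > 1050) = e^(−0.00188753·1050) = e^(−1.9819) ≈ 0.138.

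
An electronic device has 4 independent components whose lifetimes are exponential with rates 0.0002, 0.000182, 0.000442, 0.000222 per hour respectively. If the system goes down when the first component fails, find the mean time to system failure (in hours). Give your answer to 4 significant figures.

956.0

The time to first failure is exponential with rate Σλ = 0.0002 + 0.000182 + 0.000442 + 0.000222 = 0.001046.
E[min] = 1/Σλ = 1/0.001046 = 956.023 hours.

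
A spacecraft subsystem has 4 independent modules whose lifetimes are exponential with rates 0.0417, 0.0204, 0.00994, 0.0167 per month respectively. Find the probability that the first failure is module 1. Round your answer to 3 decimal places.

0.470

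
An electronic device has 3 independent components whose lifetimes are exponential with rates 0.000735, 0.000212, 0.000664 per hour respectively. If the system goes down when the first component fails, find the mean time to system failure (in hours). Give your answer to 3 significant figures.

621

The time to first failure is exponential with rate Σλ = 0.000735 + 0.000212 + 0.000664 = 0.001611.
E[min] = 1/Σλ = 1/0.001611 = 620.732 hours.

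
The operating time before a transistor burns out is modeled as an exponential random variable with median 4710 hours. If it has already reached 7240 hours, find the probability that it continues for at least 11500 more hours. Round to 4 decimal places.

0.1841

For an exponential, median = ln(2)/λ, so λ = ln 2 / 4710 = 0.000147165 per hour.
P(X > s+t | X > s) = e^(−λ(s+t))/e^(−λs) = e^(−λt), independent of s = 7240.
P(X > 11500) = e^(−1.6924) ≈ 0.1841.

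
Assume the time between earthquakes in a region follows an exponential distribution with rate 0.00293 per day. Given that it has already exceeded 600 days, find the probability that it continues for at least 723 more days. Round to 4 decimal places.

P(X > s+t | X > s) = e^(−λ(s+t))/e^(−λs) = e^(−λt), independent of s = 600.
P(X > 723) = e^(−2.1184) ≈ 0.1202.

0.1202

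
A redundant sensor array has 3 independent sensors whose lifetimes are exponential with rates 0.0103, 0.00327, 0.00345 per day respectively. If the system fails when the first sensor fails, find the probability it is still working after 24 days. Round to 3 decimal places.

0.665

The time to first failure is exponential with rate Σλ = 0.0103 + 0.00327 + 0.00345 = 0.01702.
P(min > 24) = e^(−0.01702·24) = e^(−0.40848) ≈ 0.665.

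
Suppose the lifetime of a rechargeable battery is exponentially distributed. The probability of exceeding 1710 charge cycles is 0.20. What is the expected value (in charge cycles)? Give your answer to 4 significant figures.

1062

e^(−λ·1710) = 0.20 ⇒ λ = −ln(0.20)/1710 = 0.000941192.
Mean = 1/λ = 1062.48 charge cycles.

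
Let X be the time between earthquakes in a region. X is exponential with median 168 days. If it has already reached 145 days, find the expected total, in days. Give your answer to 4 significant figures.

387.4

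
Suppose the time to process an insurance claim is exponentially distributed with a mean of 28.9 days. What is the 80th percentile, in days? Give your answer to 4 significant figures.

46.51

The rate is λ = 1/28.9 = 0.0346021 per day.
Set 1 − e^(−λt) = 0.8, so t = −ln(0.2)/λ = 1.6094/0.0346021 ≈ 46.5128 days.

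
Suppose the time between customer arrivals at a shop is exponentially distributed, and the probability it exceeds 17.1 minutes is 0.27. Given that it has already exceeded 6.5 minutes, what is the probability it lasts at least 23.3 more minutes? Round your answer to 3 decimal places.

From e^(−λ·17.1) = 0.27, λ = −ln(0.27)/17.1 = 0.0765692.
Memoryless: P(X > 6.5+23.3 | X > 6.5) = P(X > 23.3) = e^(−0.0765692·23.3) ≈ 0.168.

0.168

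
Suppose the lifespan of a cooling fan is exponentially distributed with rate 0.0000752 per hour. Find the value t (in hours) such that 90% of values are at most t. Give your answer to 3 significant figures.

30600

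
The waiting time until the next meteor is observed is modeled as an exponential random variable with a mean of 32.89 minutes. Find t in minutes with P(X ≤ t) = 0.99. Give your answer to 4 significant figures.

The rate is λ = 1/32.89 = 0.0304044 per minute.
Set 1 − e^(−λt) = 0.99, so t = −ln(0.01)/λ = 4.6052/0.0304044 ≈ 151.464 minutes.

151.5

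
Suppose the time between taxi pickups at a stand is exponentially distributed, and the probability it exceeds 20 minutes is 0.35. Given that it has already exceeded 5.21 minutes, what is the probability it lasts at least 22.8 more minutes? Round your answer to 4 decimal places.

From e^(−λ·20) = 0.35, λ = −ln(0.35)/20 = 0.0524911.
Memoryless: P(X > 5.21+22.8 | X > 5.21) = P(X > 22.8) = e^(−0.0524911·22.8) ≈ 0.3022.

0.3022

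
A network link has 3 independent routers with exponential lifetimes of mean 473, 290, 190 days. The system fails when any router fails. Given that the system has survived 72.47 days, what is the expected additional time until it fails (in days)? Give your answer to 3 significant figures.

92.4

First-failure rate Σλ = 1/473 + 1/290 + 1/190 = 0.0108256.
By memorylessness the expected residual is 1/Σλ = 92.3736 days, regardless of the 72.47 already elapsed.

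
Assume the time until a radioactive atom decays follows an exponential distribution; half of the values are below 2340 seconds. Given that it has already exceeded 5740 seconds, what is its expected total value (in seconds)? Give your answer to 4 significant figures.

For an exponential, median = ln(2)/λ, so λ = ln 2 / 2340 = 0.000296217 per second.
By memorylessness, E[X | X > 5740] = 5740 + 1/λ = 5740 + 3375.91 = 9115.91 seconds.

9116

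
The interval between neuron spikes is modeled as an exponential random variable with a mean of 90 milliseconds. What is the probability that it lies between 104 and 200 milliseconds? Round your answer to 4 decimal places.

The rate is λ = 1/90 = 0.0111111 per millisecond.
P(104 < X < 200) = e^(−λ·104) − e^(−λ·200) = 0.31488 − 0.10837 ≈ 0.2065.

0.2065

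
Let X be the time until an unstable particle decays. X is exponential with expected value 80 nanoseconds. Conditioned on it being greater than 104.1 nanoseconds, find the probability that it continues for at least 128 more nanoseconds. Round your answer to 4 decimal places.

The rate is λ = 1/80 = 0.0125 per nanosecond.
P(X > s+t | X > s) = e^(−λ(s+t))/e^(−λs) = e^(−λt), independent of s = 104.1.
P(X > 128) = e^(−1.6) ≈ 0.2019.

0.2019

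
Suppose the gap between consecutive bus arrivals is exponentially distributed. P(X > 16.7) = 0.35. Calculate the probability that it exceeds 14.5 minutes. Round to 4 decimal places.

0.4019

e^(−λ·16.7) = 0.35 ⇒ λ = −ln(0.35)/16.7 = 0.0628636.
P(X > 14.5) = e^(−0.0628636·14.5) = e^(−0.91152) ≈ 0.4019.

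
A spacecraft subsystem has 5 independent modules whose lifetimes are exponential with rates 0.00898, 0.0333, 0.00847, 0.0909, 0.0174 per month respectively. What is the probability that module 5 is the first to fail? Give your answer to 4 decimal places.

0.1094

The time to first failure is exponential with rate Σλ = 0.00898 + 0.0333 + 0.00847 + 0.0909 + 0.0174 = 0.15905.
P(module 5 first) = λ_5/Σλ = 0.0174/0.15905 ≈ 0.1094.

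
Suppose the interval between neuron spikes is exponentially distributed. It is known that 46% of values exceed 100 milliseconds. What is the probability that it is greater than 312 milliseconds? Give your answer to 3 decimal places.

0.089

e^(−λ·100) = 0.46 ⇒ λ = −ln(0.46)/100 = 0.00776529.
P(X > 312) = e^(−0.00776529·312) = e^(−2.4228) ≈ 0.089.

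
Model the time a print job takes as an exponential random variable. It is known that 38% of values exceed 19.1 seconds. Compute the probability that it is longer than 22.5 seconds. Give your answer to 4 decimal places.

0.3199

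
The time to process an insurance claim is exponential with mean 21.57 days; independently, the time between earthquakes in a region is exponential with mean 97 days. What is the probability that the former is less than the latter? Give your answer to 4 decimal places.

λ_1 = 1/21.57 = 0.0463607, λ_2 = 1/97 = 0.0103093.
For independent exponentials, P(the former < the latter) = λ_1/(λ_1+λ_2) = 0.0463607/0.05667 ≈ 0.8181.

0.8181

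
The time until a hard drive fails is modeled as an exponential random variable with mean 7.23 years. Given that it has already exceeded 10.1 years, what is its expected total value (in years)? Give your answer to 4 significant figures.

The rate is λ = 1/7.23 = 0.138313 per year.
By memorylessness, E[X | X > 10.1] = 10.1 + 1/λ = 10.1 + 7.23 = 17.33 years.

17.33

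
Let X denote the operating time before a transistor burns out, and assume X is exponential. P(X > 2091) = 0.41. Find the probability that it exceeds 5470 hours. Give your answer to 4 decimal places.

e^(−λ·2091) = 0.41 ⇒ λ = −ln(0.41)/2091 = 0.000426398.
P(X > 5470) = e^(−0.000426398·5470) = e^(−2.3324) ≈ 0.0971.

0.0971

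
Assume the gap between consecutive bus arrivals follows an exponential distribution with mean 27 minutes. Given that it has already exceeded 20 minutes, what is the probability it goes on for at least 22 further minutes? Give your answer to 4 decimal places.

0.4427

The rate is λ = 1/27 = 0.037037 per minute.
The exponential is memoryless, so the remaining time is again Exp(λ): the condition X > 20 is irrelevant.
P(X > 22) = e^(−0.81481) ≈ 0.4427.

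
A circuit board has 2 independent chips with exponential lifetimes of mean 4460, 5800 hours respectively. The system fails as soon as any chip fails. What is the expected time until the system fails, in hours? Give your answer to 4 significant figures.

The first failure time is exponential with rate Σλ_i = 1/4460 + 1/5800 = 0.000396629 per hour.
E[min] = 1/Σλ = 1/0.000396629 = 2521.25 hours.

2521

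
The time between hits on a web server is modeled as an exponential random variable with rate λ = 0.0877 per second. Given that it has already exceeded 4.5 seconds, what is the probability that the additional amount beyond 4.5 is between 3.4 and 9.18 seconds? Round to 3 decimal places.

0.295

Memoryless: the residual past 4.5 is again Exp(λ).
P(3.4 < residual < 9.18) = e^(−λ·3.4) − e^(−λ·9.18) = 0.74217 − 0.44705 ≈ 0.295.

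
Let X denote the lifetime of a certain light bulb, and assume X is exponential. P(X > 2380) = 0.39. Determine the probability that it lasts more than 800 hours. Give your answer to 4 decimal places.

0.7287

e^(−λ·2380) = 0.39 ⇒ λ = −ln(0.39)/2380 = 0.000395634.
P(X > 800) = e^(−0.000395634·800) = e^(−0.31651) ≈ 0.7287.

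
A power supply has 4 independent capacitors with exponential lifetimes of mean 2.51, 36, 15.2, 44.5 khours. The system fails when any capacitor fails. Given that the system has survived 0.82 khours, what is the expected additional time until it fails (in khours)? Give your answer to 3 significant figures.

First-failure rate Σλ = 1/2.51 + 1/36 + 1/15.2 + 1/44.5 = 0.514446.
By memorylessness the expected residual is 1/Σλ = 1.94384 khours, regardless of the 0.82 already elapsed.

1.94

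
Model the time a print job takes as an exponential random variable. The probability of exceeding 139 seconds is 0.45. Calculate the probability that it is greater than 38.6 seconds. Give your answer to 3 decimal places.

e^(−λ·139) = 0.45 ⇒ λ = −ln(0.45)/139 = 0.00574466.
P(X > 38.6) = e^(−0.00574466·38.6) = e^(−0.22174) ≈ 0.801.

0.801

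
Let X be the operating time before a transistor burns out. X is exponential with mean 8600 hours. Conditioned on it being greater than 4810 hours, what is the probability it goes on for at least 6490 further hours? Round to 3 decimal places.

The rate is λ = 1/8600 = 0.000116279 per hour.
The exponential is memoryless, so the remaining time is again Exp(λ): the condition X > 4810 is irrelevant.
P(X > 6490) = e^(−0.75465) ≈ 0.470.

0.470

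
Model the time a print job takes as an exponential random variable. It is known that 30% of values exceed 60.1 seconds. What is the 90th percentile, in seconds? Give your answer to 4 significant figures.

e^(−λ·60.1) = 0.30 ⇒ λ = −ln(0.30)/60.1 = 0.0200328.
90th percentile: 1 − e^(−λt) = 0.9, t = −ln(0.1)/λ = 114.941 seconds.

114.9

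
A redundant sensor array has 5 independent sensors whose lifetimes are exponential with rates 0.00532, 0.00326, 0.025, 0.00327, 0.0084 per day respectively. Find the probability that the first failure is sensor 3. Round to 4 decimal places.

The time to first failure is exponential with rate Σλ = 0.00532 + 0.00326 + 0.025 + 0.00327 + 0.0084 = 0.04525.
P(sensor 3 first) = λ_3/Σλ = 0.025/0.04525 ≈ 0.5525.

0.5525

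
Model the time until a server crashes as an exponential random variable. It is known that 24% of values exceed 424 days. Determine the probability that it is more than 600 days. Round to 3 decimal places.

0.133

e^(−λ·424) = 0.24 ⇒ λ = −ln(0.24)/424 = 0.00336584.
P(X > 600) = e^(−0.00336584·600) = e^(−2.0195) ≈ 0.133.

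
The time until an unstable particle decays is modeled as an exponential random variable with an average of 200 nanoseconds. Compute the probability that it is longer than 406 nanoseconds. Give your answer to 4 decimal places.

0.1313

The rate is λ = 1/200 = 0.005 per nanosecond.
P(X > 406) = e^(−λ·406) = e^(−2.03) ≈ 0.1313.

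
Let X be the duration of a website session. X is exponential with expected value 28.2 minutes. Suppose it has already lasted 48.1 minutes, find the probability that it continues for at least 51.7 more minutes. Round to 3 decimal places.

0.160

The rate is λ = 1/28.2 = 0.035461 per minute.
By the memoryless property, P(X > 48.1+51.7 | X > 48.1) = P(X > 51.7).
P(X > 51.7) = e^(−1.8333) ≈ 0.160.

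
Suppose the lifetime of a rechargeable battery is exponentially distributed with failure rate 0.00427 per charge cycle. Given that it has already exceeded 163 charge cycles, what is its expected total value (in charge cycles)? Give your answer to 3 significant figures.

By memorylessness, E[X | X > 163] = 163 + 1/λ = 163 + 234.192 = 397.192 charge cycles.

397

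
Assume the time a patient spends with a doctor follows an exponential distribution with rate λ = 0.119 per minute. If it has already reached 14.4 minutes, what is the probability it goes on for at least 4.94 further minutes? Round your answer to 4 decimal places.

The exponential is memoryless, so the remaining time is again Exp(λ): the condition X > 14.4 is irrelevant.
P(X > 4.94) = e^(−0.58786) ≈ 0.5555.

0.5555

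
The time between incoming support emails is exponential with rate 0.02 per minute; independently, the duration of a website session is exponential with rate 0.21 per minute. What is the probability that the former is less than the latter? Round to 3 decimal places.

0.087

λ_1 = 0.02, λ_2 = 0.21.
For independent exponentials, P(the former < the latter) = λ_1/(λ_1+λ_2) = 0.02/0.23 ≈ 0.087.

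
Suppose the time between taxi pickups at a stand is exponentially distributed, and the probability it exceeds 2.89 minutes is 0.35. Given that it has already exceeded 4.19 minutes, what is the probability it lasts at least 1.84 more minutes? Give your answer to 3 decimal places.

0.513

From e^(−λ·2.89) = 0.35, λ = −ln(0.35)/2.89 = 0.36326.
Memoryless: P(X > 4.19+1.84 | X > 4.19) = P(X > 1.84) = e^(−0.36326·1.84) ≈ 0.513.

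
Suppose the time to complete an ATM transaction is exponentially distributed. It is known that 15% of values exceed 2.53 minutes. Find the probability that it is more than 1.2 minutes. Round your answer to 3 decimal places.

e^(−λ·2.53) = 0.15 ⇒ λ = −ln(0.15)/2.53 = 0.74985.
P(X > 1.2) = e^(−0.74985·1.2) = e^(−0.89982) ≈ 0.407.

0.407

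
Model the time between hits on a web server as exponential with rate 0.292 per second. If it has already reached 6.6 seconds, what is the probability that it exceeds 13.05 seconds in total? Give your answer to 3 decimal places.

0.152

By the memoryless property, P(X > 6.6+6.45 | X > 6.6) = P(X > 6.45).
P(X > 6.45) = e^(−1.8834) ≈ 0.152.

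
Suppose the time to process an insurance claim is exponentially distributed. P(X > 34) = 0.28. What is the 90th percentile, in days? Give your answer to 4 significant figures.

e^(−λ·34) = 0.28 ⇒ λ = −ln(0.28)/34 = 0.0374402.
90th percentile: 1 − e^(−λt) = 0.9, t = −ln(0.1)/λ = 61.5004 days.

61.50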